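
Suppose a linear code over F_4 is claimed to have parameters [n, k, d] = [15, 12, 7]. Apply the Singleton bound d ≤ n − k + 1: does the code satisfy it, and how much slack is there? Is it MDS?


Singleton RHS = n − k + 1 = 4, slack = -3, bound violated (no such code; not MDS).

Singleton bound: d ≤ n − k + 1.
Here n = 15, k = 12, so n − k + 1 = 4.
Given d = 7, check d ≤ 4: NO.
Slack = (n − k + 1) − d = -3.
The slack is negative: d = 7 exceeds n − k + 1 = 4 by 3, so the Singleton bound is violated and no linear [15, 12, 7]_4 code can exist. In particular it is not MDS (MDS requires d = n − k + 1 exactly).
Description: the claimed parameters are [15, 12, 7]_4; such a code would be impossible (violates the Singleton bound).


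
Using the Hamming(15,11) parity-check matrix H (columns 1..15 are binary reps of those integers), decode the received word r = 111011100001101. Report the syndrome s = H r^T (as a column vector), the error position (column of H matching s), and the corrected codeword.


s = (1, 0, 1, 0)^T, error position = 10, corrected codeword c = 111011100101101

Compute s = H r^T mod 2 one row at a time:
  s_1 = 0 + 0 + 0 + 0 + 1 + 1 + 0 + 1 = 3 ≡ 1 (mod 2).
  s_2 = 0 + 1 + 1 + 1 + 1 + 1 + 0 + 1 = 6 ≡ 0 (mod 2).
  s_3 = 1 + 1 + 1 + 1 + 0 + 0 + 0 + 1 = 5 ≡ 1 (mod 2).
  s_4 = 1 + 1 + 1 + 1 + 0 + 0 + 1 + 1 = 6 ≡ 0 (mod 2).
s = (1, 0, 1, 0)^T — this equals column 10 of H (binary 1010), so error is at position 10.
Correct: flip bit 10 of r = 111011100001101 to get c = 111011100101101.


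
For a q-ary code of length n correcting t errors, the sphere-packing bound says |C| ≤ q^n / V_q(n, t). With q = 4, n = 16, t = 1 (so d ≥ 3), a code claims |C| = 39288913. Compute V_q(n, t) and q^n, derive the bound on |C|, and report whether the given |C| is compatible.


V_q(n, t) = 49, q^n = 4294967296, Hamming bound = 87652393, |C| = 39288913 ≤ bound (satisfied).

Step 1: Compute V_q(n, t) = Σ_{j=0}^1 C(n, j) (q−1)^j.
  j = 0: C(16,0)·(3)^0 = 1·1 = 1.
  j = 1: C(16,1)·(3)^1 = 16·3 = 48.
  V_q(n, t) = 1 + 48 = 49.
Step 2: q^n = 4^16 = 4294967296.
Step 3: Hamming bound ⌊q^n / V_q(n,t)⌋ = ⌊4294967296/49⌋ = 87652393.
Step 4: Compare |C| = 39288913 to 87652393: satisfied.
The claimed |C| lies below the Hamming bound.


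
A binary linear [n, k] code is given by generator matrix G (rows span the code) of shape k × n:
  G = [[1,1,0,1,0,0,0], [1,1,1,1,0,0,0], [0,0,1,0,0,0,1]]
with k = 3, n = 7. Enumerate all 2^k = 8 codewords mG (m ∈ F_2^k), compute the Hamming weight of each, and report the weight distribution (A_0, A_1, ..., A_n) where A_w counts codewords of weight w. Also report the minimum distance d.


Weight distribution: A_0 = 1, A_1 = 2, A_2 = 1, A_3 = 1, A_4 = 2, A_5 = 1. Minimum distance d = 1.

Enumerate all 2^3 = 8 messages m ∈ F_2^3.
For each, compute codeword c = mG in F_2^7, then tally its weight.
  m = 000 → c = 0000000, weight = 0.
  m = 100 → c = 1101000, weight = 3.
  m = 010 → c = 1111000, weight = 4.
  m = 110 → c = 0010000, weight = 1.
  m = 001 → c = 0010001, weight = 2.
  m = 101 → c = 1111001, weight = 5.
  m = 011 → c = 1101001, weight = 4.
  m = 111 → c = 0000001, weight = 1.
Tally weights:
  weight 0: 1 codewords.
  weight 1: 2 codewords.
  weight 2: 1 codewords.
  weight 3: 1 codewords.
  weight 4: 2 codewords.
  weight 5: 1 codewords.
Minimum distance d = smallest w > 0 with A_w > 0 = 1.
Sanity: Σ A_w = 8 = 2^3 = 8 ✓.


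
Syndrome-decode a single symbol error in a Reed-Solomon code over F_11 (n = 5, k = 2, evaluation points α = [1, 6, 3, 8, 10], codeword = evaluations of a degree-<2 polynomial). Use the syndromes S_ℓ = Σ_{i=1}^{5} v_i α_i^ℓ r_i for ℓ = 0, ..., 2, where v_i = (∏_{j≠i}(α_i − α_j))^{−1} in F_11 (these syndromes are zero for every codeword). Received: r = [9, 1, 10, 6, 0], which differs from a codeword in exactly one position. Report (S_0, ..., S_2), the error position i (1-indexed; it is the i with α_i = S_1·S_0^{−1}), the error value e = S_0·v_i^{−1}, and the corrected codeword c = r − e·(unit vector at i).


S = (5, 5, 5), error at position 1, error magnitude e = 4, c = [5, 1, 10, 6, 0].

Step 1: column multipliers v_i = (∏_{j≠i}(α_i − α_j))^{−1} mod 11.
  i = 1 (α = 1): (1−6)(1−3)(1−8)(1−10) = (−5)·(−2)·(−7)·(−9) = 630 ≡ 3, so v_1 = 3^{−1} = 4 (mod 11).
  i = 2 (α = 6): (6−1)(6−3)(6−8)(6−10) = 5·3·(−2)·(−4) = 120 ≡ 10, so v_2 = 10^{−1} = 10 (mod 11).
  i = 3 (α = 3): (3−1)(3−6)(3−8)(3−10) = 2·(−3)·(−5)·(−7) = −210 ≡ 10, so v_3 = 10^{−1} = 10 (mod 11).
  i = 4 (α = 8): (8−1)(8−6)(8−3)(8−10) = 7·2·5·(−2) = −140 ≡ 3, so v_4 = 3^{−1} = 4 (mod 11).
  i = 5 (α = 10): (10−1)(10−6)(10−3)(10−8) = 9·4·7·2 = 504 ≡ 9, so v_5 = 9^{−1} = 5 (mod 11).
  v = [4, 10, 10, 4, 5].
Step 2: syndromes of r = [9, 1, 10, 6, 0] (all sums mod 11).
  S_0 = Σ v_i r_i = 4·9 + 10·1 + 10·10 + 4·6 + 5·0 = 170 ≡ 5.
  S_1 = Σ v_i α_i r_i = 4·1·9 + 10·6·1 + 10·3·10 + 4·8·6 + 5·10·0 = 588 ≡ 5.
  α_i^2 mod 11 = [1, 3, 9, 9, 1].
  S_2 = Σ v_i α_i^2 r_i = 4·1·9 + 10·3·1 + 10·9·10 + 4·9·6 + 5·1·0 = 1182 ≡ 5.
  S = (5, 5, 5) ≠ 0, so r is not a codeword (an error is present).
Step 3: locate the error. For a single error e at position i, S_ℓ = v_i·e·α_i^ℓ, so α_err = S_1/S_0.
  S_0^{−1} = 5^{−1} = 9 (mod 11), so α_err = 5·9 = 45 ≡ 1 = α_1. Error position i = 1.
  Consistency check: S_2/S_1 = 5·9 = 45 ≡ 1 = α_err ✓ (single-error assumption holds).
Step 4: error magnitude e = S_0/v_1 = S_0·∏_{j≠1}(α_1 − α_j) = 5·3 = 15 ≡ 4 (mod 11).
Step 5: correct position 1: c_1 = r_1 − e = 9 − 4 ≡ 5 (mod 11). Hence c = [5, 1, 10, 6, 0].
  Check: interpolating c through the α_i gives m(x) = 8 + 8·x (degree < 2) with m(α_i) = c_i for every i, so c is indeed a codeword.


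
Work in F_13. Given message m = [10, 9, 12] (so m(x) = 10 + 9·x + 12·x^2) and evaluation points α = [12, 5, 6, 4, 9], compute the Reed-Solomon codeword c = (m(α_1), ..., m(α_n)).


c = [0, 4, 2, 4, 10]

Message polynomial: m(x) = 10 + 9·x + 12·x^2 (mod 13).
For each evaluation point α_i, compute m(α_i) mod 13:
  α_1 = 12: Horner steps 12 → 10 → 0, so m(12) = 0.
  α_2 = 5: Horner steps 12 → 4 → 4, so m(5) = 4.
  α_3 = 6: Horner steps 12 → 3 → 2, so m(6) = 2.
  α_4 = 4: Horner steps 12 → 5 → 4, so m(4) = 4.
  α_5 = 9: Horner steps 12 → 0 → 10, so m(9) = 10.
Codeword c = [0, 4, 2, 4, 10] ∈ F_13^5.


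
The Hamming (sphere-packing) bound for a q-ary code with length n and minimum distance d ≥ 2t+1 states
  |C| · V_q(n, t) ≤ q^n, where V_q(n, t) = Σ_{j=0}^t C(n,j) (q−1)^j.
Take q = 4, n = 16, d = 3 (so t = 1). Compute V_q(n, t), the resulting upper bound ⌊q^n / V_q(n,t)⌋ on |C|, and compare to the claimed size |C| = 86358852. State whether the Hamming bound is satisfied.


V_q(n, t) = 49, q^n = 4294967296, Hamming bound = 87652393, |C| = 86358852 ≤ bound (satisfied).

Step 1: Compute V_q(n, t) = Σ_{j=0}^1 C(n, j) (q−1)^j.
  j = 0: C(16,0)·(3)^0 = 1·1 = 1.
  j = 1: C(16,1)·(3)^1 = 16·3 = 48.
  V_q(n, t) = 1 + 48 = 49.
Step 2: q^n = 4^16 = 4294967296.
Step 3: Hamming bound ⌊q^n / V_q(n,t)⌋ = ⌊4294967296/49⌋ = 87652393.
Step 4: Compare |C| = 86358852 to 87652393: satisfied.
The claimed |C| lies below the Hamming bound.


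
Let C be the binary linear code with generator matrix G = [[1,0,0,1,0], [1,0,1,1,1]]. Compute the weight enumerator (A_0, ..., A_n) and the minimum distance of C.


Weight distribution: A_0 = 1, A_2 = 2, A_4 = 1. Minimum distance d = 2.

Enumerate all 2^2 = 4 messages m ∈ F_2^2.
For each, compute codeword c = mG in F_2^5, then tally its weight.
  m = 00 → c = 00000, weight = 0.
  m = 10 → c = 10010, weight = 2.
  m = 01 → c = 10111, weight = 4.
  m = 11 → c = 00101, weight = 2.
Tally weights:
  weight 0: 1 codewords.
  weight 2: 2 codewords.
  weight 4: 1 codewords.
Minimum distance d = smallest w > 0 with A_w > 0 = 2.
Sanity: Σ A_w = 4 = 2^2 = 4 ✓.


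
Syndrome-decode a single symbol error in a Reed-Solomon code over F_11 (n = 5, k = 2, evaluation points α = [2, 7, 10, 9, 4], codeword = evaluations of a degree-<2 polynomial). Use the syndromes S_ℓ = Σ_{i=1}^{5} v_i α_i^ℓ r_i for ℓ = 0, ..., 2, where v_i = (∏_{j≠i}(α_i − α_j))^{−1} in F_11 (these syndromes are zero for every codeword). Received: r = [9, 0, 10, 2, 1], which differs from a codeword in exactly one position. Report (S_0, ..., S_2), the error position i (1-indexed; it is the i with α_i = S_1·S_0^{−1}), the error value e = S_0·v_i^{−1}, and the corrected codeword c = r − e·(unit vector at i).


S = (3, 5, 1), error at position 4, error magnitude e = 10, c = [9, 0, 10, 3, 1].

Step 1: column multipliers v_i = (∏_{j≠i}(α_i − α_j))^{−1} mod 11.
  i = 1 (α = 2): (2−7)(2−10)(2−9)(2−4) = (−5)·(−8)·(−7)·(−2) = 560 ≡ 10, so v_1 = 10^{−1} = 10 (mod 11).
  i = 2 (α = 7): (7−2)(7−10)(7−9)(7−4) = 5·(−3)·(−2)·3 = 90 ≡ 2, so v_2 = 2^{−1} = 6 (mod 11).
  i = 3 (α = 10): (10−2)(10−7)(10−9)(10−4) = 8·3·1·6 = 144 ≡ 1, so v_3 = 1^{−1} = 1 (mod 11).
  i = 4 (α = 9): (9−2)(9−7)(9−10)(9−4) = 7·2·(−1)·5 = −70 ≡ 7, so v_4 = 7^{−1} = 8 (mod 11).
  i = 5 (α = 4): (4−2)(4−7)(4−10)(4−9) = 2·(−3)·(−6)·(−5) = −180 ≡ 7, so v_5 = 7^{−1} = 8 (mod 11).
  v = [10, 6, 1, 8, 8].
Step 2: syndromes of r = [9, 0, 10, 2, 1] (all sums mod 11).
  S_0 = Σ v_i r_i = 10·9 + 6·0 + 1·10 + 8·2 + 8·1 = 124 ≡ 3.
  S_1 = Σ v_i α_i r_i = 10·2·9 + 6·7·0 + 1·10·10 + 8·9·2 + 8·4·1 = 456 ≡ 5.
  α_i^2 mod 11 = [4, 5, 1, 4, 5].
  S_2 = Σ v_i α_i^2 r_i = 10·4·9 + 6·5·0 + 1·1·10 + 8·4·2 + 8·5·1 = 474 ≡ 1.
  S = (3, 5, 1) ≠ 0, so r is not a codeword (an error is present).
Step 3: locate the error. For a single error e at position i, S_ℓ = v_i·e·α_i^ℓ, so α_err = S_1/S_0.
  S_0^{−1} = 3^{−1} = 4 (mod 11), so α_err = 5·4 = 20 ≡ 9 = α_4. Error position i = 4.
  Consistency check: S_2/S_1 = 1·9 = 9 ≡ 9 = α_err ✓ (single-error assumption holds).
Step 4: error magnitude e = S_0/v_4 = S_0·∏_{j≠4}(α_4 − α_j) = 3·7 = 21 ≡ 10 (mod 11).
Step 5: correct position 4: c_4 = r_4 − e = 2 − 10 ≡ 3 (mod 11). Hence c = [9, 0, 10, 3, 1].
  Check: interpolating c through the α_i gives m(x) = 6 + 7·x (degree < 2) with m(α_i) = c_i for every i, so c is indeed a codeword.


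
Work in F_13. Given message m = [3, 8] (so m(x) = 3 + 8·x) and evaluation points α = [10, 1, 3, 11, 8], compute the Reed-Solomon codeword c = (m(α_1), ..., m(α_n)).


c = [5, 11, 1, 0, 2]

Message polynomial: m(x) = 3 + 8·x (mod 13).
For each evaluation point α_i, compute m(α_i) mod 13:
  α_1 = 10: Horner steps 8 → 5, so m(10) = 5.
  α_2 = 1: Horner steps 8 → 11, so m(1) = 11.
  α_3 = 3: Horner steps 8 → 1, so m(3) = 1.
  α_4 = 11: Horner steps 8 → 0, so m(11) = 0.
  α_5 = 8: Horner steps 8 → 2, so m(8) = 2.
Codeword c = [5, 11, 1, 0, 2] ∈ F_13^5.


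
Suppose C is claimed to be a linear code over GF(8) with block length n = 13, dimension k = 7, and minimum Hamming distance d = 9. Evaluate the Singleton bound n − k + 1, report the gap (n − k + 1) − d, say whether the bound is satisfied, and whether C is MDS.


Singleton RHS = n − k + 1 = 7, slack = -2, bound violated (no such code; not MDS).

Singleton bound: d ≤ n − k + 1.
Here n = 13, k = 7, so n − k + 1 = 7.
Given d = 9, check d ≤ 7: NO.
Slack = (n − k + 1) − d = -2.
The slack is negative: d = 9 exceeds n − k + 1 = 7 by 2, so the Singleton bound is violated and no linear [13, 7, 9]_8 code can exist. In particular it is not MDS (MDS requires d = n − k + 1 exactly).
Description: the claimed parameters are [13, 7, 9]_8; such a code would be impossible (violates the Singleton bound).


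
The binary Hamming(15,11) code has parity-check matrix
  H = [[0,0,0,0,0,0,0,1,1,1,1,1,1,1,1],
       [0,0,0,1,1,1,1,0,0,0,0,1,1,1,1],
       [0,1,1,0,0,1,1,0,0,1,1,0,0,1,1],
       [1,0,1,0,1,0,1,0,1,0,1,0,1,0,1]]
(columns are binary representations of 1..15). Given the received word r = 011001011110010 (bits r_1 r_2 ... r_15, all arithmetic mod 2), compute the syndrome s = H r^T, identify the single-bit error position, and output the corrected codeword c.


s = (1, 0, 0, 1)^T, error position = 9, corrected codeword c = 011001010110010

Compute s = H r^T mod 2 one row at a time:
  s_1 = 1 + 1 + 1 + 1 + 0 + 0 + 1 + 0 = 5 ≡ 1 (mod 2).
  s_2 = 0 + 0 + 1 + 0 + 0 + 0 + 1 + 0 = 2 ≡ 0 (mod 2).
  s_3 = 1 + 1 + 1 + 0 + 1 + 1 + 1 + 0 = 6 ≡ 0 (mod 2).
  s_4 = 0 + 1 + 0 + 0 + 1 + 1 + 0 + 0 = 3 ≡ 1 (mod 2).
s = (1, 0, 0, 1)^T — this equals column 9 of H (binary 1001), so error is at position 9.
Correct: flip bit 9 of r = 011001011110010 to get c = 011001010110010.


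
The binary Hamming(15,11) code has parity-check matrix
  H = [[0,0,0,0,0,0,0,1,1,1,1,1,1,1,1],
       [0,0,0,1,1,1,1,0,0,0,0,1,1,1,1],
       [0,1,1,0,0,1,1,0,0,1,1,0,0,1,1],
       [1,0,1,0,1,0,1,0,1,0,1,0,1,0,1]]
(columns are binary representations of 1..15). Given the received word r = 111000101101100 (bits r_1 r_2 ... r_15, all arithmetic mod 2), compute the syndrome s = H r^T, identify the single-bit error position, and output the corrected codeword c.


s = (0, 1, 0, 1)^T, error position = 5, corrected codeword c = 111010101101100

Compute s = H r^T mod 2 one row at a time:
  s_1 = 0 + 1 + 1 + 0 + 1 + 1 + 0 + 0 = 4 ≡ 0 (mod 2).
  s_2 = 0 + 0 + 0 + 1 + 1 + 1 + 0 + 0 = 3 ≡ 1 (mod 2).
  s_3 = 1 + 1 + 0 + 1 + 1 + 0 + 0 + 0 = 4 ≡ 0 (mod 2).
  s_4 = 1 + 1 + 0 + 1 + 1 + 0 + 1 + 0 = 5 ≡ 1 (mod 2).
s = (0, 1, 0, 1)^T — this equals column 5 of H (binary 0101), so error is at position 5.
Correct: flip bit 5 of r = 111000101101100 to get c = 111010101101100.


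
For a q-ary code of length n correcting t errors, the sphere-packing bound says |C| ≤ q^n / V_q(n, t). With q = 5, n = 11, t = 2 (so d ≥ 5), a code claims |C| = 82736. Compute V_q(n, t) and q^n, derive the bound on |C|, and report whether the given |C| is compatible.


V_q(n, t) = 925, q^n = 48828125, Hamming bound = 52787, |C| = 82736 > bound (violated).

Step 1: Compute V_q(n, t) = Σ_{j=0}^2 C(n, j) (q−1)^j.
  j = 0: C(11,0)·(4)^0 = 1·1 = 1.
  j = 1: C(11,1)·(4)^1 = 11·4 = 44.
  j = 2: C(11,2)·(4)^2 = 55·16 = 880.
  V_q(n, t) = 1 + 44 + 880 = 925.
Step 2: q^n = 5^11 = 48828125.
Step 3: Hamming bound ⌊q^n / V_q(n,t)⌋ = ⌊48828125/925⌋ = 52787.
Step 4: Compare |C| = 82736 to 52787: violated.
The claimed |C| lies above the Hamming bound, so no 5-ary code of length 11 with d ≥ 5 can have 82736 codewords.


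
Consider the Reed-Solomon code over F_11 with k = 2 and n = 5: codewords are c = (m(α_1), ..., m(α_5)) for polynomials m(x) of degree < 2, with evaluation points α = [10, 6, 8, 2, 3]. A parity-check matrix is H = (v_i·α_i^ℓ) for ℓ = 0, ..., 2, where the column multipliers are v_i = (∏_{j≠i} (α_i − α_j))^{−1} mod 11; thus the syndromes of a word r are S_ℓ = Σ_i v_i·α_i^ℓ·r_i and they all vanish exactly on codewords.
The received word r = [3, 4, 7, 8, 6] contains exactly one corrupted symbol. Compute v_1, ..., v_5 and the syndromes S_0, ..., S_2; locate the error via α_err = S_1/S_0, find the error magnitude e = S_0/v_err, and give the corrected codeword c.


S = (6, 3, 7), error at position 2, error magnitude e = 4, c = [3, 0, 7, 8, 6].

Step 1: column multipliers v_i = (∏_{j≠i}(α_i − α_j))^{−1} mod 11.
  i = 1 (α = 10): (10−6)(10−8)(10−2)(10−3) = 4·2·8·7 = 448 ≡ 8, so v_1 = 8^{−1} = 7 (mod 11).
  i = 2 (α = 6): (6−10)(6−8)(6−2)(6−3) = (−4)·(−2)·4·3 = 96 ≡ 8, so v_2 = 8^{−1} = 7 (mod 11).
  i = 3 (α = 8): (8−10)(8−6)(8−2)(8−3) = (−2)·2·6·5 = −120 ≡ 1, so v_3 = 1^{−1} = 1 (mod 11).
  i = 4 (α = 2): (2−10)(2−6)(2−8)(2−3) = (−8)·(−4)·(−6)·(−1) = 192 ≡ 5, so v_4 = 5^{−1} = 9 (mod 11).
  i = 5 (α = 3): (3−10)(3−6)(3−8)(3−2) = (−7)·(−3)·(−5)·1 = −105 ≡ 5, so v_5 = 5^{−1} = 9 (mod 11).
  v = [7, 7, 1, 9, 9].
Step 2: syndromes of r = [3, 4, 7, 8, 6] (all sums mod 11).
  S_0 = Σ v_i r_i = 7·3 + 7·4 + 1·7 + 9·8 + 9·6 = 182 ≡ 6.
  S_1 = Σ v_i α_i r_i = 7·10·3 + 7·6·4 + 1·8·7 + 9·2·8 + 9·3·6 = 740 ≡ 3.
  α_i^2 mod 11 = [1, 3, 9, 4, 9].
  S_2 = Σ v_i α_i^2 r_i = 7·1·3 + 7·3·4 + 1·9·7 + 9·4·8 + 9·9·6 = 942 ≡ 7.
  S = (6, 3, 7) ≠ 0, so r is not a codeword (an error is present).
Step 3: locate the error. For a single error e at position i, S_ℓ = v_i·e·α_i^ℓ, so α_err = S_1/S_0.
  S_0^{−1} = 6^{−1} = 2 (mod 11), so α_err = 3·2 = 6 ≡ 6 = α_2. Error position i = 2.
  Consistency check: S_2/S_1 = 7·4 = 28 ≡ 6 = α_err ✓ (single-error assumption holds).
Step 4: error magnitude e = S_0/v_2 = S_0·∏_{j≠2}(α_2 − α_j) = 6·8 = 48 ≡ 4 (mod 11).
Step 5: correct position 2: c_2 = r_2 − e = 4 − 4 ≡ 0 (mod 11). Hence c = [3, 0, 7, 8, 6].
  Check: interpolating c through the α_i gives m(x) = 1 + 9·x (degree < 2) with m(α_i) = c_i for every i, so c is indeed a codeword.


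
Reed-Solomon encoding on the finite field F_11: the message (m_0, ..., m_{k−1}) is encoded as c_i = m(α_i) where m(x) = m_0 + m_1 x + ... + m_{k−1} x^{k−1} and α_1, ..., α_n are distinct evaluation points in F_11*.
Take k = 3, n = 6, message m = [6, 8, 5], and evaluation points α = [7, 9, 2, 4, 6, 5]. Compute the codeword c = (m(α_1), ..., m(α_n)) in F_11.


c = [10, 10, 9, 8, 3, 6]

Message polynomial: m(x) = 6 + 8·x + 5·x^2 (mod 11).
For each evaluation point α_i, compute m(α_i) mod 11:
  α_1 = 7: Horner steps 5 → 10 → 10, so m(7) = 10.
  α_2 = 9: Horner steps 5 → 9 → 10, so m(9) = 10.
  α_3 = 2: Horner steps 5 → 7 → 9, so m(2) = 9.
  α_4 = 4: Horner steps 5 → 6 → 8, so m(4) = 8.
  α_5 = 6: Horner steps 5 → 5 → 3, so m(6) = 3.
  α_6 = 5: Horner steps 5 → 0 → 6, so m(5) = 6.
Codeword c = [10, 10, 9, 8, 3, 6] ∈ F_11^6.


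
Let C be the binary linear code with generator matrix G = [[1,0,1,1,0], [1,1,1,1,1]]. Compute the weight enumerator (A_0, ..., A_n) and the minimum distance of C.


Weight distribution: A_0 = 1, A_2 = 1, A_3 = 1, A_5 = 1. Minimum distance d = 2.

Enumerate all 2^2 = 4 messages m ∈ F_2^2.
For each, compute codeword c = mG in F_2^5, then tally its weight.
  m = 00 → c = 00000, weight = 0.
  m = 10 → c = 10110, weight = 3.
  m = 01 → c = 11111, weight = 5.
  m = 11 → c = 01001, weight = 2.
Tally weights:
  weight 0: 1 codewords.
  weight 2: 1 codewords.
  weight 3: 1 codewords.
  weight 5: 1 codewords.
Minimum distance d = smallest w > 0 with A_w > 0 = 2.
Sanity: Σ A_w = 4 = 2^2 = 4 ✓.


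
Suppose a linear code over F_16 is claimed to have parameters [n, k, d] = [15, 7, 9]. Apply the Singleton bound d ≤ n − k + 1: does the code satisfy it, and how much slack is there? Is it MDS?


Singleton RHS = n − k + 1 = 9, slack = 0, bound satisfied, MDS.

Singleton bound: d ≤ n − k + 1.
Here n = 15, k = 7, so n − k + 1 = 9.
Given d = 9, check d ≤ 9: YES.
Slack = (n − k + 1) − d = 0.
The code is MDS (slack = 0).
Description: the claimed parameters are [15, 7, 9]_16; such a code would be MDS (meets Singleton bound).


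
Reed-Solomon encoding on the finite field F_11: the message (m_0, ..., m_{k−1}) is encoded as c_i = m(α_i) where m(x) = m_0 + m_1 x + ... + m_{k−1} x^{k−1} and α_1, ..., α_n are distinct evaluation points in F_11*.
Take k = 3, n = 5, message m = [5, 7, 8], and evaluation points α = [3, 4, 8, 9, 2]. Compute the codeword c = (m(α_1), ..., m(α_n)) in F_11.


c = [10, 7, 1, 1, 7]

Message polynomial: m(x) = 5 + 7·x + 8·x^2 (mod 11).
For each evaluation point α_i, compute m(α_i) mod 11:
  α_1 = 3: Horner steps 8 → 9 → 10, so m(3) = 10.
  α_2 = 4: Horner steps 8 → 6 → 7, so m(4) = 7.
  α_3 = 8: Horner steps 8 → 5 → 1, so m(8) = 1.
  α_4 = 9: Horner steps 8 → 2 → 1, so m(9) = 1.
  α_5 = 2: Horner steps 8 → 1 → 7, so m(2) = 7.
Codeword c = [10, 7, 1, 1, 7] ∈ F_11^5.


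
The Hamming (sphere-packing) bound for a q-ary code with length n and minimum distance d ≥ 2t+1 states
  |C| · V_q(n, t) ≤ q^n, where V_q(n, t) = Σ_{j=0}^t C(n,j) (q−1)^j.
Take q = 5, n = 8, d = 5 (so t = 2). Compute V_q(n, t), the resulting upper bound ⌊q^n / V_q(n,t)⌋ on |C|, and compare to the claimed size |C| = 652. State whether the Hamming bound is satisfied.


V_q(n, t) = 481, q^n = 390625, Hamming bound = 812, |C| = 652 ≤ bound (satisfied).

Step 1: Compute V_q(n, t) = Σ_{j=0}^2 C(n, j) (q−1)^j.
  j = 0: C(8,0)·(4)^0 = 1·1 = 1.
  j = 1: C(8,1)·(4)^1 = 8·4 = 32.
  j = 2: C(8,2)·(4)^2 = 28·16 = 448.
  V_q(n, t) = 1 + 32 + 448 = 481.
Step 2: q^n = 5^8 = 390625.
Step 3: Hamming bound ⌊q^n / V_q(n,t)⌋ = ⌊390625/481⌋ = 812.
Step 4: Compare |C| = 652 to 812: satisfied.
The claimed |C| lies below the Hamming bound.


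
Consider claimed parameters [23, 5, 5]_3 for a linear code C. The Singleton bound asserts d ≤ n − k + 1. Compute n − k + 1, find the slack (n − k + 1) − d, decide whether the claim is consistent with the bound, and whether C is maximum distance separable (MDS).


Singleton RHS = n − k + 1 = 19, slack = 14, bound satisfied, not MDS.

Singleton bound: d ≤ n − k + 1.
Here n = 23, k = 5, so n − k + 1 = 19.
Given d = 5, check d ≤ 19: YES.
Slack = (n − k + 1) − d = 14.
The code is NOT MDS (slack = 14 > 0).
Description: the claimed parameters are [23, 5, 5]_3; such a code would be non-MDS.


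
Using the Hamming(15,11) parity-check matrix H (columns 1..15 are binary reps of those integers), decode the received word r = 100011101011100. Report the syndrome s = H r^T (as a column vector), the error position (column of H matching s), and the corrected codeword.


s = (0, 1, 1, 0)^T, error position = 6, corrected codeword c = 100010101011100

Compute s = H r^T mod 2 one row at a time:
  s_1 = 0 + 1 + 0 + 1 + 1 + 1 + 0 + 0 = 4 ≡ 0 (mod 2).
  s_2 = 0 + 1 + 1 + 1 + 1 + 1 + 0 + 0 = 5 ≡ 1 (mod 2).
  s_3 = 0 + 0 + 1 + 1 + 0 + 1 + 0 + 0 = 3 ≡ 1 (mod 2).
  s_4 = 1 + 0 + 1 + 1 + 1 + 1 + 1 + 0 = 6 ≡ 0 (mod 2).
s = (0, 1, 1, 0)^T — this equals column 6 of H (binary 0110), so error is at position 6.
Correct: flip bit 6 of r = 100011101011100 to get c = 100010101011100.


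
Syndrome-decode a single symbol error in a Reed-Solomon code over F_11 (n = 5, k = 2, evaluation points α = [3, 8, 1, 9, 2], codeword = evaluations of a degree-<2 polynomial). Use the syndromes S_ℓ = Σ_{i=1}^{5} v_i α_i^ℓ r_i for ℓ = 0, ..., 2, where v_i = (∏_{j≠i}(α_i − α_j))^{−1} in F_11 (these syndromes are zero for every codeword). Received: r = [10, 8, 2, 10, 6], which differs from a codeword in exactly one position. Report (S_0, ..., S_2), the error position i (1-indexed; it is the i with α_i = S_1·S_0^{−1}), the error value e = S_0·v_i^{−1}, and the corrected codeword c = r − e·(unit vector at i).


S = (7, 8, 6), error at position 4, error magnitude e = 9, c = [10, 8, 2, 1, 6].

Step 1: column multipliers v_i = (∏_{j≠i}(α_i − α_j))^{−1} mod 11.
  i = 1 (α = 3): (3−8)(3−1)(3−9)(3−2) = (−5)·2·(−6)·1 = 60 ≡ 5, so v_1 = 5^{−1} = 9 (mod 11).
  i = 2 (α = 8): (8−3)(8−1)(8−9)(8−2) = 5·7·(−1)·6 = −210 ≡ 10, so v_2 = 10^{−1} = 10 (mod 11).
  i = 3 (α = 1): (1−3)(1−8)(1−9)(1−2) = (−2)·(−7)·(−8)·(−1) = 112 ≡ 2, so v_3 = 2^{−1} = 6 (mod 11).
  i = 4 (α = 9): (9−3)(9−8)(9−1)(9−2) = 6·1·8·7 = 336 ≡ 6, so v_4 = 6^{−1} = 2 (mod 11).
  i = 5 (α = 2): (2−3)(2−8)(2−1)(2−9) = (−1)·(−6)·1·(−7) = −42 ≡ 2, so v_5 = 2^{−1} = 6 (mod 11).
  v = [9, 10, 6, 2, 6].
Step 2: syndromes of r = [10, 8, 2, 10, 6] (all sums mod 11).
  S_0 = Σ v_i r_i = 9·10 + 10·8 + 6·2 + 2·10 + 6·6 = 238 ≡ 7.
  S_1 = Σ v_i α_i r_i = 9·3·10 + 10·8·8 + 6·1·2 + 2·9·10 + 6·2·6 = 1174 ≡ 8.
  α_i^2 mod 11 = [9, 9, 1, 4, 4].
  S_2 = Σ v_i α_i^2 r_i = 9·9·10 + 10·9·8 + 6·1·2 + 2·4·10 + 6·4·6 = 1766 ≡ 6.
  S = (7, 8, 6) ≠ 0, so r is not a codeword (an error is present).
Step 3: locate the error. For a single error e at position i, S_ℓ = v_i·e·α_i^ℓ, so α_err = S_1/S_0.
  S_0^{−1} = 7^{−1} = 8 (mod 11), so α_err = 8·8 = 64 ≡ 9 = α_4. Error position i = 4.
  Consistency check: S_2/S_1 = 6·7 = 42 ≡ 9 = α_err ✓ (single-error assumption holds).
Step 4: error magnitude e = S_0/v_4 = S_0·∏_{j≠4}(α_4 − α_j) = 7·6 = 42 ≡ 9 (mod 11).
Step 5: correct position 4: c_4 = r_4 − e = 10 − 9 ≡ 1 (mod 11). Hence c = [10, 8, 2, 1, 6].
  Check: interpolating c through the α_i gives m(x) = 9 + 4·x (degree < 2) with m(α_i) = c_i for every i, so c is indeed a codeword.


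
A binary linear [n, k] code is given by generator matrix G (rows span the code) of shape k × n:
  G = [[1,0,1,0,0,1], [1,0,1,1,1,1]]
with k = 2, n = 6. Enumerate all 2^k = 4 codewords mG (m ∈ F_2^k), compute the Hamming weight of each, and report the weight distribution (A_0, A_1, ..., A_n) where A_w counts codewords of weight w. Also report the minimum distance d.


Weight distribution: A_0 = 1, A_2 = 1, A_3 = 1, A_5 = 1. Minimum distance d = 2.

Enumerate all 2^2 = 4 messages m ∈ F_2^2.
For each, compute codeword c = mG in F_2^6, then tally its weight.
  m = 00 → c = 000000, weight = 0.
  m = 10 → c = 101001, weight = 3.
  m = 01 → c = 101111, weight = 5.
  m = 11 → c = 000110, weight = 2.
Tally weights:
  weight 0: 1 codewords.
  weight 2: 1 codewords.
  weight 3: 1 codewords.
  weight 5: 1 codewords.
Minimum distance d = smallest w > 0 with A_w > 0 = 2.
Sanity: Σ A_w = 4 = 2^2 = 4 ✓.


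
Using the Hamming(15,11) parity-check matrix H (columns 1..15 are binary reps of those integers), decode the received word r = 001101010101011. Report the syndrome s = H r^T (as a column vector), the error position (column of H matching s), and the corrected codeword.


s = (1, 1, 1, 0)^T, error position = 14, corrected codeword c = 001101010101001

Compute s = H r^T mod 2 one row at a time:
  s_1 = 1 + 0 + 1 + 0 + 1 + 0 + 1 + 1 = 5 ≡ 1 (mod 2).
  s_2 = 1 + 0 + 1 + 0 + 1 + 0 + 1 + 1 = 5 ≡ 1 (mod 2).
  s_3 = 0 + 1 + 1 + 0 + 1 + 0 + 1 + 1 = 5 ≡ 1 (mod 2).
  s_4 = 0 + 1 + 0 + 0 + 0 + 0 + 0 + 1 = 2 ≡ 0 (mod 2).
s = (1, 1, 1, 0)^T — this equals column 14 of H (binary 1110), so error is at position 14.
Correct: flip bit 14 of r = 001101010101011 to get c = 001101010101001.


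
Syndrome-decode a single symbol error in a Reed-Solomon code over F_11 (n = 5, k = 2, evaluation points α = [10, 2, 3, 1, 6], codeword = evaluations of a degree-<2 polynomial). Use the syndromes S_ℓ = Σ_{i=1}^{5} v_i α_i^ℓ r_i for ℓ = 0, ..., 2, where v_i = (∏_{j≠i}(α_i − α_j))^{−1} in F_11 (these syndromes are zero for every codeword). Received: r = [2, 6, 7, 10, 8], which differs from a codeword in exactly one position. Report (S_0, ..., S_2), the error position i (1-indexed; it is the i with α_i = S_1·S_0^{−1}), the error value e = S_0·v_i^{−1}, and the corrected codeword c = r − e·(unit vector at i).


S = (3, 6, 1), error at position 2, error magnitude e = 3, c = [2, 3, 7, 10, 8].

Step 1: column multipliers v_i = (∏_{j≠i}(α_i − α_j))^{−1} mod 11.
  i = 1 (α = 10): (10−2)(10−3)(10−1)(10−6) = 8·7·9·4 = 2016 ≡ 3, so v_1 = 3^{−1} = 4 (mod 11).
  i = 2 (α = 2): (2−10)(2−3)(2−1)(2−6) = (−8)·(−1)·1·(−4) = −32 ≡ 1, so v_2 = 1^{−1} = 1 (mod 11).
  i = 3 (α = 3): (3−10)(3−2)(3−1)(3−6) = (−7)·1·2·(−3) = 42 ≡ 9, so v_3 = 9^{−1} = 5 (mod 11).
  i = 4 (α = 1): (1−10)(1−2)(1−3)(1−6) = (−9)·(−1)·(−2)·(−5) = 90 ≡ 2, so v_4 = 2^{−1} = 6 (mod 11).
  i = 5 (α = 6): (6−10)(6−2)(6−3)(6−1) = (−4)·4·3·5 = −240 ≡ 2, so v_5 = 2^{−1} = 6 (mod 11).
  v = [4, 1, 5, 6, 6].
Step 2: syndromes of r = [2, 6, 7, 10, 8] (all sums mod 11).
  S_0 = Σ v_i r_i = 4·2 + 1·6 + 5·7 + 6·10 + 6·8 = 157 ≡ 3.
  S_1 = Σ v_i α_i r_i = 4·10·2 + 1·2·6 + 5·3·7 + 6·1·10 + 6·6·8 = 545 ≡ 6.
  α_i^2 mod 11 = [1, 4, 9, 1, 3].
  S_2 = Σ v_i α_i^2 r_i = 4·1·2 + 1·4·6 + 5·9·7 + 6·1·10 + 6·3·8 = 551 ≡ 1.
  S = (3, 6, 1) ≠ 0, so r is not a codeword (an error is present).
Step 3: locate the error. For a single error e at position i, S_ℓ = v_i·e·α_i^ℓ, so α_err = S_1/S_0.
  S_0^{−1} = 3^{−1} = 4 (mod 11), so α_err = 6·4 = 24 ≡ 2 = α_2. Error position i = 2.
  Consistency check: S_2/S_1 = 1·2 = 2 ≡ 2 = α_err ✓ (single-error assumption holds).
Step 4: error magnitude e = S_0/v_2 = S_0·∏_{j≠2}(α_2 − α_j) = 3·1 = 3 ≡ 3 (mod 11).
Step 5: correct position 2: c_2 = r_2 − e = 6 − 3 ≡ 3 (mod 11). Hence c = [2, 3, 7, 10, 8].
  Check: interpolating c through the α_i gives m(x) = 6 + 4·x (degree < 2) with m(α_i) = c_i for every i, so c is indeed a codeword.


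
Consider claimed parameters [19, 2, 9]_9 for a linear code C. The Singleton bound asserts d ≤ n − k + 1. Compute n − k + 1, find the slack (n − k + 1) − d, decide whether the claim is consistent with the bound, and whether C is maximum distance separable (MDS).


Singleton RHS = n − k + 1 = 18, slack = 9, bound satisfied, not MDS.

Singleton bound: d ≤ n − k + 1.
Here n = 19, k = 2, so n − k + 1 = 18.
Given d = 9, check d ≤ 18: YES.
Slack = (n − k + 1) − d = 9.
The code is NOT MDS (slack = 9 > 0).
Description: the claimed parameters are [19, 2, 9]_9; such a code would be non-MDS.


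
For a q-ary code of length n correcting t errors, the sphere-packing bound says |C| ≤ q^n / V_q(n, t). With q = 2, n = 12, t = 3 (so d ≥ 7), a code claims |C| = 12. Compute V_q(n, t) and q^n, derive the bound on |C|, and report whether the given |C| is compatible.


V_q(n, t) = 299, q^n = 4096, Hamming bound = 13, |C| = 12 ≤ bound (satisfied).

Step 1: Compute V_q(n, t) = Σ_{j=0}^3 C(n, j) (q−1)^j.
  j = 0: C(12,0)·(1)^0 = 1·1 = 1.
  j = 1: C(12,1)·(1)^1 = 12·1 = 12.
  j = 2: C(12,2)·(1)^2 = 66·1 = 66.
  j = 3: C(12,3)·(1)^3 = 220·1 = 220.
  V_q(n, t) = 1 + 12 + 66 + 220 = 299.
Step 2: q^n = 2^12 = 4096.
Step 3: Hamming bound ⌊q^n / V_q(n,t)⌋ = ⌊4096/299⌋ = 13.
Step 4: Compare |C| = 12 to 13: satisfied.
The claimed |C| lies below the Hamming bound.


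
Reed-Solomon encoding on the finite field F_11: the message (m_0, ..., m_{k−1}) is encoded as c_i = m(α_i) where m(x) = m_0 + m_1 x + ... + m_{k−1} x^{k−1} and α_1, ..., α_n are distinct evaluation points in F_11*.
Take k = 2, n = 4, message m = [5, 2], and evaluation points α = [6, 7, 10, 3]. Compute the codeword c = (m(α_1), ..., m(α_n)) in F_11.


c = [6, 8, 3, 0]

Message polynomial: m(x) = 5 + 2·x (mod 11).
For each evaluation point α_i, compute m(α_i) mod 11:
  α_1 = 6: Horner steps 2 → 6, so m(6) = 6.
  α_2 = 7: Horner steps 2 → 8, so m(7) = 8.
  α_3 = 10: Horner steps 2 → 3, so m(10) = 3.
  α_4 = 3: Horner steps 2 → 0, so m(3) = 0.
Codeword c = [6, 8, 3, 0] ∈ F_11^4.


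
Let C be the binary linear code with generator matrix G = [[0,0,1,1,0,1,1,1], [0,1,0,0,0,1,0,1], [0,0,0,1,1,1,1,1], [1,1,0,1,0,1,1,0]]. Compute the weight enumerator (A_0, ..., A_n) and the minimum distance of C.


Weight distribution: A_0 = 1, A_2 = 1, A_3 = 3, A_4 = 5, A_5 = 4, A_6 = 1, A_7 = 1. Minimum distance d = 2.

Enumerate all 2^4 = 16 messages m ∈ F_2^4.
For each, compute codeword c = mG in F_2^8, then tally its weight.
  m = 0000 → c = 00000000, weight = 0.
  m = 1000 → c = 00110111, weight = 5.
  m = 0100 → c = 01000101, weight = 3.
  m = 1100 → c = 01110010, weight = 4.
  m = 0010 → c = 00011111, weight = 5.
  m = 1010 → c = 00101000, weight = 2.
  m = 0110 → c = 01011010, weight = 4.
  m = 1110 → c = 01101101, weight = 5.
  m = 0001 → c = 11010110, weight = 5.
  m = 1001 → c = 11100001, weight = 4.
  m = 0101 → c = 10010011, weight = 4.
  m = 1101 → c = 10100100, weight = 3.
  m = 0011 → c = 11001001, weight = 4.
  m = 1011 → c = 11111110, weight = 7.
  m = 0111 → c = 10001100, weight = 3.
  m = 1111 → c = 10111011, weight = 6.
Tally weights:
  weight 0: 1 codewords.
  weight 2: 1 codewords.
  weight 3: 3 codewords.
  weight 4: 5 codewords.
  weight 5: 4 codewords.
  weight 6: 1 codewords.
  weight 7: 1 codewords.
Minimum distance d = smallest w > 0 with A_w > 0 = 2.
Sanity: Σ A_w = 16 = 2^4 = 16 ✓.


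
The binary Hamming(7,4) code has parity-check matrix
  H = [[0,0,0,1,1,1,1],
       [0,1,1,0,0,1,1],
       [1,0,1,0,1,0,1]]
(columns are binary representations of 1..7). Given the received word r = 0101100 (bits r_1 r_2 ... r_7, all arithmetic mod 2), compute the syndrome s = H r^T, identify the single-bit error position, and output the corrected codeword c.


s = (0, 1, 1)^T, error position = 3, corrected codeword c = 0111100

Compute s = H r^T mod 2 one row at a time:
  s_1 = 1 + 1 + 0 + 0 = 2 ≡ 0 (mod 2).
  s_2 = 1 + 0 + 0 + 0 = 1 ≡ 1 (mod 2).
  s_3 = 0 + 0 + 1 + 0 = 1 ≡ 1 (mod 2).
s = (0, 1, 1)^T — this equals column 3 of H (binary 011), so error is at position 3.
Correct: flip bit 3 of r = 0101100 to get c = 0111100.


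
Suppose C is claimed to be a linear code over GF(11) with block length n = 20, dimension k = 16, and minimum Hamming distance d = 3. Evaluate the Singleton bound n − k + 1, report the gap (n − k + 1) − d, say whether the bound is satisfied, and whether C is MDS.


Singleton RHS = n − k + 1 = 5, slack = 2, bound satisfied, not MDS.

Singleton bound: d ≤ n − k + 1.
Here n = 20, k = 16, so n − k + 1 = 5.
Given d = 3, check d ≤ 5: YES.
Slack = (n − k + 1) − d = 2.
The code is NOT MDS (slack = 2 > 0).
Description: the claimed parameters are [20, 16, 3]_11; such a code would be non-MDS.


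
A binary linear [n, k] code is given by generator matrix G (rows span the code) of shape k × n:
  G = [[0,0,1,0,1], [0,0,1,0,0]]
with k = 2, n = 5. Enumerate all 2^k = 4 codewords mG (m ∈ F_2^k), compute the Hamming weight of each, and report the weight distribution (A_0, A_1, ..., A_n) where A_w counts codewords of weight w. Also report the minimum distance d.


Weight distribution: A_0 = 1, A_1 = 2, A_2 = 1. Minimum distance d = 1.

Enumerate all 2^2 = 4 messages m ∈ F_2^2.
For each, compute codeword c = mG in F_2^5, then tally its weight.
  m = 00 → c = 00000, weight = 0.
  m = 10 → c = 00101, weight = 2.
  m = 01 → c = 00100, weight = 1.
  m = 11 → c = 00001, weight = 1.
Tally weights:
  weight 0: 1 codewords.
  weight 1: 2 codewords.
  weight 2: 1 codewords.
Minimum distance d = smallest w > 0 with A_w > 0 = 1.
Sanity: Σ A_w = 4 = 2^2 = 4 ✓.


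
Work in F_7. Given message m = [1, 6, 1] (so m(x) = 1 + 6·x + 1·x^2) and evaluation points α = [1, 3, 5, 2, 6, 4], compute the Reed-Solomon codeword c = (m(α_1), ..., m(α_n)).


c = [1, 0, 0, 3, 3, 6]

Message polynomial: m(x) = 1 + 6·x + 1·x^2 (mod 7).
For each evaluation point α_i, compute m(α_i) mod 7:
  α_1 = 1: Horner steps 1 → 0 → 1, so m(1) = 1.
  α_2 = 3: Horner steps 1 → 2 → 0, so m(3) = 0.
  α_3 = 5: Horner steps 1 → 4 → 0, so m(5) = 0.
  α_4 = 2: Horner steps 1 → 1 → 3, so m(2) = 3.
  α_5 = 6: Horner steps 1 → 5 → 3, so m(6) = 3.
  α_6 = 4: Horner steps 1 → 3 → 6, so m(4) = 6.
Codeword c = [1, 0, 0, 3, 3, 6] ∈ F_7^6.


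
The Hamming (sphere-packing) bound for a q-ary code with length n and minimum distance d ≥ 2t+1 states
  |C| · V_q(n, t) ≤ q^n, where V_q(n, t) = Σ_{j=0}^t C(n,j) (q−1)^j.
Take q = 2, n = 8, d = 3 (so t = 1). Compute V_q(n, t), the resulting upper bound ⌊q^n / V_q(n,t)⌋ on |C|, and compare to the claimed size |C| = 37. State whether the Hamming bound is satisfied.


V_q(n, t) = 9, q^n = 256, Hamming bound = 28, |C| = 37 > bound (violated).

Step 1: Compute V_q(n, t) = Σ_{j=0}^1 C(n, j) (q−1)^j.
  j = 0: C(8,0)·(1)^0 = 1·1 = 1.
  j = 1: C(8,1)·(1)^1 = 8·1 = 8.
  V_q(n, t) = 1 + 8 = 9.
Step 2: q^n = 2^8 = 256.
Step 3: Hamming bound ⌊q^n / V_q(n,t)⌋ = ⌊256/9⌋ = 28.
Step 4: Compare |C| = 37 to 28: violated.
The claimed |C| lies above the Hamming bound, so no 2-ary code of length 8 with d ≥ 3 can have 37 codewords.


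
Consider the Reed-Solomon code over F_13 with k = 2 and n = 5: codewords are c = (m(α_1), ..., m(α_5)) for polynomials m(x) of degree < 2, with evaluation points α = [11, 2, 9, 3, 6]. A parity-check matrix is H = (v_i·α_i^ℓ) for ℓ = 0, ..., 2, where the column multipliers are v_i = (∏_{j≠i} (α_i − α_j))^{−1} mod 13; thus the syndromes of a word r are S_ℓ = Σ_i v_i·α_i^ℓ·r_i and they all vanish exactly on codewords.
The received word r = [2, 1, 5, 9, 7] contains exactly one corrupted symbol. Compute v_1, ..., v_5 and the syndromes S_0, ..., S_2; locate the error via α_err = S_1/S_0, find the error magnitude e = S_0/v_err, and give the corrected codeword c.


S = (4, 5, 3), error at position 1, error magnitude e = 7, c = [8, 1, 5, 9, 7].

Step 1: column multipliers v_i = (∏_{j≠i}(α_i − α_j))^{−1} mod 13.
  i = 1 (α = 11): (11−2)(11−9)(11−3)(11−6) = 9·2·8·5 = 720 ≡ 5, so v_1 = 5^{−1} = 8 (mod 13).
  i = 2 (α = 2): (2−11)(2−9)(2−3)(2−6) = (−9)·(−7)·(−1)·(−4) = 252 ≡ 5, so v_2 = 5^{−1} = 8 (mod 13).
  i = 3 (α = 9): (9−11)(9−2)(9−3)(9−6) = (−2)·7·6·3 = −252 ≡ 8, so v_3 = 8^{−1} = 5 (mod 13).
  i = 4 (α = 3): (3−11)(3−2)(3−9)(3−6) = (−8)·1·(−6)·(−3) = −144 ≡ 12, so v_4 = 12^{−1} = 12 (mod 13).
  i = 5 (α = 6): (6−11)(6−2)(6−9)(6−3) = (−5)·4·(−3)·3 = 180 ≡ 11, so v_5 = 11^{−1} = 6 (mod 13).
  v = [8, 8, 5, 12, 6].
Step 2: syndromes of r = [2, 1, 5, 9, 7] (all sums mod 13).
  S_0 = Σ v_i r_i = 8·2 + 8·1 + 5·5 + 12·9 + 6·7 = 199 ≡ 4.
  S_1 = Σ v_i α_i r_i = 8·11·2 + 8·2·1 + 5·9·5 + 12·3·9 + 6·6·7 = 993 ≡ 5.
  α_i^2 mod 13 = [4, 4, 3, 9, 10].
  S_2 = Σ v_i α_i^2 r_i = 8·4·2 + 8·4·1 + 5·3·5 + 12·9·9 + 6·10·7 = 1563 ≡ 3.
  S = (4, 5, 3) ≠ 0, so r is not a codeword (an error is present).
Step 3: locate the error. For a single error e at position i, S_ℓ = v_i·e·α_i^ℓ, so α_err = S_1/S_0.
  S_0^{−1} = 4^{−1} = 10 (mod 13), so α_err = 5·10 = 50 ≡ 11 = α_1. Error position i = 1.
  Consistency check: S_2/S_1 = 3·8 = 24 ≡ 11 = α_err ✓ (single-error assumption holds).
Step 4: error magnitude e = S_0/v_1 = S_0·∏_{j≠1}(α_1 − α_j) = 4·5 = 20 ≡ 7 (mod 13).
Step 5: correct position 1: c_1 = r_1 − e = 2 − 7 ≡ 8 (mod 13). Hence c = [8, 1, 5, 9, 7].
  Check: interpolating c through the α_i gives m(x) = 11 + 8·x (degree < 2) with m(α_i) = c_i for every i, so c is indeed a codeword.


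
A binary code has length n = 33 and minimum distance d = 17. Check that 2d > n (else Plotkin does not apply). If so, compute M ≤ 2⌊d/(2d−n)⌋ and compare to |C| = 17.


Plotkin bound M ≤ 34; given |C| = 17 ≤ bound (satisfied).

Check applicability: 2d = 34, n = 33.
2d − n = 1 > 0, so Plotkin applies.
Compute d/(2d−n) = 17/1 ≈ 17.0000.
⌊d/(2d−n)⌋ = 17.
Plotkin bound: M ≤ 2·17 = 34.
Given |C| = 17, check: satisfied.
This |C| is below the Plotkin bound.


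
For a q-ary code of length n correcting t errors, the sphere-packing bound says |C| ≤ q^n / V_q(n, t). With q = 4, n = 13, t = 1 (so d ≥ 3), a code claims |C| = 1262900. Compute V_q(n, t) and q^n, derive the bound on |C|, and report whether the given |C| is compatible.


V_q(n, t) = 40, q^n = 67108864, Hamming bound = 1677721, |C| = 1262900 ≤ bound (satisfied).

Step 1: Compute V_q(n, t) = Σ_{j=0}^1 C(n, j) (q−1)^j.
  j = 0: C(13,0)·(3)^0 = 1·1 = 1.
  j = 1: C(13,1)·(3)^1 = 13·3 = 39.
  V_q(n, t) = 1 + 39 = 40.
Step 2: q^n = 4^13 = 67108864.
Step 3: Hamming bound ⌊q^n / V_q(n,t)⌋ = ⌊67108864/40⌋ = 1677721.
Step 4: Compare |C| = 1262900 to 1677721: satisfied.
The claimed |C| lies below the Hamming bound.


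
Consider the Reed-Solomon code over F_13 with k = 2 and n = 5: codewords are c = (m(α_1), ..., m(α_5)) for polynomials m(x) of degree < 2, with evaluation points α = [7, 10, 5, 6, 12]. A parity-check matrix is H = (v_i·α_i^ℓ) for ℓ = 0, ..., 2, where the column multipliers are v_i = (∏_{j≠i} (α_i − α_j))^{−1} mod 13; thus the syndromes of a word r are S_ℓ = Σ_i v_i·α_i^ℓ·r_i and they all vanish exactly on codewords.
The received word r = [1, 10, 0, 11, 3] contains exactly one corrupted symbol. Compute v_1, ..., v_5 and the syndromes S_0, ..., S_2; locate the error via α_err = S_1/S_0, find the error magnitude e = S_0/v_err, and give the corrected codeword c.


S = (1, 5, 12), error at position 3, error magnitude e = 5, c = [1, 10, 8, 11, 3].

Step 1: column multipliers v_i = (∏_{j≠i}(α_i − α_j))^{−1} mod 13.
  i = 1 (α = 7): (7−10)(7−5)(7−6)(7−12) = (−3)·2·1·(−5) = 30 ≡ 4, so v_1 = 4^{−1} = 10 (mod 13).
  i = 2 (α = 10): (10−7)(10−5)(10−6)(10−12) = 3·5·4·(−2) = −120 ≡ 10, so v_2 = 10^{−1} = 4 (mod 13).
  i = 3 (α = 5): (5−7)(5−10)(5−6)(5−12) = (−2)·(−5)·(−1)·(−7) = 70 ≡ 5, so v_3 = 5^{−1} = 8 (mod 13).
  i = 4 (α = 6): (6−7)(6−10)(6−5)(6−12) = (−1)·(−4)·1·(−6) = −24 ≡ 2, so v_4 = 2^{−1} = 7 (mod 13).
  i = 5 (α = 12): (12−7)(12−10)(12−5)(12−6) = 5·2·7·6 = 420 ≡ 4, so v_5 = 4^{−1} = 10 (mod 13).
  v = [10, 4, 8, 7, 10].
Step 2: syndromes of r = [1, 10, 0, 11, 3] (all sums mod 13).
  S_0 = Σ v_i r_i = 10·1 + 4·10 + 8·0 + 7·11 + 10·3 = 157 ≡ 1.
  S_1 = Σ v_i α_i r_i = 10·7·1 + 4·10·10 + 8·5·0 + 7·6·11 + 10·12·3 = 1292 ≡ 5.
  α_i^2 mod 13 = [10, 9, 12, 10, 1].
  S_2 = Σ v_i α_i^2 r_i = 10·10·1 + 4·9·10 + 8·12·0 + 7·10·11 + 10·1·3 = 1260 ≡ 12.
  S = (1, 5, 12) ≠ 0, so r is not a codeword (an error is present).
Step 3: locate the error. For a single error e at position i, S_ℓ = v_i·e·α_i^ℓ, so α_err = S_1/S_0.
  S_0^{−1} = 1^{−1} = 1 (mod 13), so α_err = 5·1 = 5 ≡ 5 = α_3. Error position i = 3.
  Consistency check: S_2/S_1 = 12·8 = 96 ≡ 5 = α_err ✓ (single-error assumption holds).
Step 4: error magnitude e = S_0/v_3 = S_0·∏_{j≠3}(α_3 − α_j) = 1·5 = 5 ≡ 5 (mod 13).
Step 5: correct position 3: c_3 = r_3 − e = 0 − 5 ≡ 8 (mod 13). Hence c = [1, 10, 8, 11, 3].
  Check: interpolating c through the α_i gives m(x) = 6 + 3·x (degree < 2) with m(α_i) = c_i for every i, so c is indeed a codeword.
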